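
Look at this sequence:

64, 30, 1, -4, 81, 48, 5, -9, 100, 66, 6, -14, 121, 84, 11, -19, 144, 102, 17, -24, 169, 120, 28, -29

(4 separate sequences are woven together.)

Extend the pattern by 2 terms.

The terms cycle through 4 interleaved subsequences.
Subsequence A: 64, 81, 100, 121, 144, 169 (perfect squares starting at 8²).
Subsequence B: 30, 48, 66, 84, 102, 120 (adding 18 each time).
Subsequence C: 1, 5, 6, 11, 17, 28 (a Fibonacci-like recurrence a_n = a_{n-1} + a_{n-2}).
Subsequence D: -4, -9, -14, -19, -24, -29 (subtracting 5 each time).
Position 25 → subsequence A, term 7 = 196.
Position 26 → subsequence B, term 7 = 138.

196, 138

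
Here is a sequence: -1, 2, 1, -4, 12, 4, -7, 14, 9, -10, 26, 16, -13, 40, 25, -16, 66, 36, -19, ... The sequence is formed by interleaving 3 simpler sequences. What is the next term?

106

Read the sequence 3 terms at a time; column i is its own pattern.
Subsequence A: -1, -4, -7, -10, -13, -16, -19. Arithmetic, step −3.
Subsequence B: 2, 12, 14, 26, 40, 66. Each term equals the sum of the previous two.
Subsequence C: 1, 4, 9, 16, 25, 36. The squares 1², 2², 3², ….
Position 20 falls in subsequence B as its term 7, giving 106.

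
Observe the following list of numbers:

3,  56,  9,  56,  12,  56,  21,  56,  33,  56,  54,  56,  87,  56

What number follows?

141

Positions 1, 3, 5, … form one subsequence and positions 2, 4, 6, … form another.
Track A is 3, 9, 12, 21, 33, 54, 87, which is Fibonacci-style (each term is the sum of the two before it).
Track B is 56, 56, 56, 56, 56, 56, 56, which is always 56.
The 15th slot belongs to track A; its 8th term is 141.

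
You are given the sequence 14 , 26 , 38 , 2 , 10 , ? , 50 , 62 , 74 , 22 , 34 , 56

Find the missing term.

The slot pattern repeats as AAABBB (period 6), so there are 2 interleaved tracks.
Subsequence A: 14, 26, 38, 50, 62, 74. Adding 12 each time.
Subsequence B: 2, 10, ?, 22, 34, 56. A Fibonacci-like recurrence a_n = a_{n-1} + a_{n-2}.
Subsequence B's pattern makes the blank 12.

12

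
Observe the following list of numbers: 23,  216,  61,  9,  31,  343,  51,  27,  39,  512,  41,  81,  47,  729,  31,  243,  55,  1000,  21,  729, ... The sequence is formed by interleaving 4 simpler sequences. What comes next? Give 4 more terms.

The terms cycle through 4 interleaved subsequences.
Track A is 23, 31, 39, 47, 55, which is arithmetic with common difference +8.
Track B is 216, 343, 512, 729, 1000, which is perfect cubes starting at 6³.
Track C is 61, 51, 41, 31, 21, which is subtracting 10 each time.
Track D is 9, 27, 81, 243, 729, which is powers 3^2, 3^3, 3^4, ….
Term 21 comes from track A (its 6th entry): 63.
Term 22 comes from track B (its 6th entry): 1331.
Term 23 comes from track C (its 6th entry): 11.
Position 24 → track D, term 6 = 2187.

63, 1331, 11, 2187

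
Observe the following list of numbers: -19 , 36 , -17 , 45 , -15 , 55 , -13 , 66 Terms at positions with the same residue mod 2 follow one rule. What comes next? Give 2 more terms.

Odd-indexed and even-indexed terms follow separate rules.
Subsequence A: -19, -17, -15, -13 — linear: a_n = -21 + 2·n.
Subsequence B: 36, 45, 55, 66 — triangular numbers starting at T_8.
Position 9 falls in subsequence A as its term 5, giving -11.
Position 10 → subsequence B, term 5 = 78.

-11, 78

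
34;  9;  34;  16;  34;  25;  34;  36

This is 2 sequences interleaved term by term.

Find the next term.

34

Odd-indexed and even-indexed terms follow separate rules.
Track A: 34, 34, 34, 34. Always 34.
Track B: 9, 16, 25, 36. Perfect squares starting at 3².
Position 9 → track A, term 5 = 34.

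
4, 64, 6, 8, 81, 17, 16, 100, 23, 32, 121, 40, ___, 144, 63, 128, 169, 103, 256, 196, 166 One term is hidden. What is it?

64

Taking every 3rd term gives 3 separate tracks.
Track A: 4, 8, 16, 32, ?, 128, 256 — powers of 2.
Track B: 64, 81, 100, 121, 144, 169, 196 — the squares 8², 9², 10², ….
Track C: 6, 17, 23, 40, 63, 103, 166 — a Fibonacci-like recurrence a_n = a_{n-1} + a_{n-2}.
Filling track A at index 5 by its rule yields 64.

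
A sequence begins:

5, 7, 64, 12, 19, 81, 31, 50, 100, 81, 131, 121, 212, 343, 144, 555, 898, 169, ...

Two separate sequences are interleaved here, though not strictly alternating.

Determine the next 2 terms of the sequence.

Positions follow the repeating pattern AAB; grouping by letter gives 2 tracks.
Track A: 5, 7, 12, 19, 31, 50, 81, 131, 212, 343, 555, 898. Each term equals the sum of the previous two.
Track B: 64, 81, 100, 121, 144, 169. Perfect squares starting at 8².
Term 19 comes from track A (its 13th entry): 1453.
Term 20 comes from track A (its 14th entry): 2351.

1453, 2351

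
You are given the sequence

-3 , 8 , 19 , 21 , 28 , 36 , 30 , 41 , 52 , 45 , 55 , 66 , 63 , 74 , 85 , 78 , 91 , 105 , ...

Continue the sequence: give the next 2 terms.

The slot pattern repeats as AAABBB (period 6), so there are 2 interleaved tracks.
Stream A is -3, 8, 19, 30, 41, 52, 63, 74, 85, which is arithmetic with common difference +11.
Stream B is 21, 28, 36, 45, 55, 66, 78, 91, 105, which is triangular numbers starting at T_6.
Term 19 comes from stream A (its 10th entry): 96.
Position 20 falls in stream A as its term 11, giving 107.

96, 107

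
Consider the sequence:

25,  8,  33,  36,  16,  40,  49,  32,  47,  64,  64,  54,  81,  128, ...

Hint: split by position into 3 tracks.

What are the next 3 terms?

The terms cycle through 3 interleaved subsequences.
Track A is 25, 36, 49, 64, 81, which is perfect squares starting at 5².
Track B is 8, 16, 32, 64, 128, which is a geometric progression (common ratio 2).
Track C is 33, 40, 47, 54, which is adding 7 each time.
Position 15 → track C, term 5 = 61.
Term 16 comes from track A (its 6th entry): 100.
Term 17 comes from track B (its 6th entry): 256.

61, 100, 256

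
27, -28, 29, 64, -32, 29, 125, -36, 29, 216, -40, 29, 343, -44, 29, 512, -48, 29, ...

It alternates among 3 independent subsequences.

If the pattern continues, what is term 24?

Taking every 3rd term gives 3 separate tracks.
Stream A is 27, 64, 125, 216, 343, 512, which is perfect cubes starting at 3³.
Stream B is -28, -32, -36, -40, -44, -48, which is arithmetic, step −4.
Stream C is 29, 29, 29, 29, 29, 29, which is constant 29.
The 24th slot belongs to stream C; its 8th term is 29.

29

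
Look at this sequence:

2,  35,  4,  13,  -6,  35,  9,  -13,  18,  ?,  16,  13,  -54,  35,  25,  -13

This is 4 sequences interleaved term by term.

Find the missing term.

The terms cycle through 4 interleaved subsequences.
Track A: 2, -6, 18, -54 (geometric, ×-3 each step).
Track B: 35, 35, ?, 35 (constant 35).
Track C: 4, 9, 16, 25 (the squares 2², 3², 4², …).
Track D: 13, -13, 13, -13 (oscillating between 13 and -13).
So the missing entry in track B is 35.

35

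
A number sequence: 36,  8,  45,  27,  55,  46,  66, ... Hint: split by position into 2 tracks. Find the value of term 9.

The terms cycle through 2 interleaved subsequences.
Stream A: 36, 45, 55, 66 (triangular numbers starting at T_8).
Stream B: 8, 27, 46 (arithmetic, step +19).
Position 9 → stream A, term 5 = 78.

78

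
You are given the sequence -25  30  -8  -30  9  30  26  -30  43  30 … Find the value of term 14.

30

The terms cycle through 2 interleaved subsequences.
Stream A = -25, -8, 9, 26, 43: linear: a_n = -42 + 17·n.
Stream B = 30, -30, 30, -30, 30: the oscillation 30·(−1)^(n+1).
Position 14 → stream B, term 7 = 30.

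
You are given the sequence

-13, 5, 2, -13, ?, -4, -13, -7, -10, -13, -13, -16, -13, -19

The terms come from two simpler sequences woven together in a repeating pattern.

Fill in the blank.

The slot pattern repeats as ABB (period 3), so there are 2 interleaved tracks.
Track A is -13, -13, -13, -13, -13, which is constant -13.
Track B is 5, 2, ?, -4, -7, -10, -13, -16, -19, which is subtracting 3 each time.
Track B's pattern makes the blank -1.

-1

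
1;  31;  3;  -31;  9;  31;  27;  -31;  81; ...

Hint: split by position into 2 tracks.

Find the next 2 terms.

31, 243

Odd-indexed and even-indexed terms follow separate rules.
Track A is 1, 3, 9, 27, 81, which is successive powers of 3.
Track B is 31, -31, 31, -31, which is the oscillation 31·(−1)^(n+1).
Term 10 comes from track B (its 5th entry): 31.
Position 11 falls in track A as its term 6, giving 243.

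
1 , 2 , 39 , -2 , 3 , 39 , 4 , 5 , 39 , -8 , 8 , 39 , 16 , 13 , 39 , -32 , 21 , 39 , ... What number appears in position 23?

55

Read the sequence 3 terms at a time; column i is its own pattern.
Subsequence A: 1, -2, 4, -8, 16, -32 — a geometric progression (common ratio -2).
Subsequence B: 2, 3, 5, 8, 13, 21 — a Fibonacci-like recurrence a_n = a_{n-1} + a_{n-2}.
Subsequence C: 39, 39, 39, 39, 39, 39 — the constant sequence 39.
Position 23 falls in subsequence B as its term 8, giving 55.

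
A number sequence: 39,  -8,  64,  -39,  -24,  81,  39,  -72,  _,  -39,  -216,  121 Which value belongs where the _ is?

100

Split by position mod 3 into 3 tracks.
Track A is 39, -39, 39, -39, which is alternating ±39.
Track B is -8, -24, -72, -216, which is geometric, ×3 each step.
Track C is 64, 81, ?, 121, which is consecutive squares n² from n = 8.
Filling track C at index 3 by its rule yields 100.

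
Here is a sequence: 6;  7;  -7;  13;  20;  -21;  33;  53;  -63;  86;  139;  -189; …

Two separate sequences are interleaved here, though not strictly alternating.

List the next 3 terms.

225, 364, -567

Positions follow the repeating pattern AAB; grouping by letter gives 2 tracks.
Track A: 6, 7, 13, 20, 33, 53, 86, 139. A Fibonacci-like recurrence a_n = a_{n-1} + a_{n-2}.
Track B: -7, -21, -63, -189. Multiplying by 3 each time.
Term 13 comes from track A (its 9th entry): 225.
Term 14 comes from track A (its 10th entry): 364.
The 15th slot belongs to track B; its 5th term is -567.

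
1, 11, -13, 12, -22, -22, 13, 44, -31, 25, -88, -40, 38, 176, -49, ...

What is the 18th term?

Split by position mod 3 into 3 tracks.
Track A: 1, 12, 13, 25, 38. Each term equals the sum of the previous two.
Track B: 11, -22, 44, -88, 176. Multiplying by -2 each time.
Track C: -13, -22, -31, -40, -49. Linear: a_n = -4 − 9·n.
Position 18 → track C, term 6 = -58.

-58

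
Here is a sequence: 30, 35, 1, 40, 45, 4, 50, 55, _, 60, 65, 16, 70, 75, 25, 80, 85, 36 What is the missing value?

9

Reading positions in blocks of 3 reveals the pattern AAB — 2 tracks woven together.
Stream A is 30, 35, 40, 45, 50, 55, 60, 65, 70, 75, 80, 85, which is linear: a_n = 25 + 5·n.
Stream B is 1, 4, ?, 16, 25, 36, which is perfect squares starting at 1².
The gap is stream B's term 3; the rule gives 9.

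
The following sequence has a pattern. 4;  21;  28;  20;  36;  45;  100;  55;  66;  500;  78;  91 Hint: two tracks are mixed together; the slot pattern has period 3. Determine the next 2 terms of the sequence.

2500, 105

The slot pattern repeats as ABB (period 3), so there are 2 interleaved tracks.
Track A is 4, 20, 100, 500, which is a geometric progression (common ratio 5).
Track B is 21, 28, 36, 45, 55, 66, 78, 91, which is triangular numbers n(n+1)/2 for n = 6, 7, ….
Position 13 falls in track A as its term 5, giving 2500.
Position 14 → track B, term 9 = 105.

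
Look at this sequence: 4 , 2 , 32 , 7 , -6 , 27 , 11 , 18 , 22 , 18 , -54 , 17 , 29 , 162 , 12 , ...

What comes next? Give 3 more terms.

47, -486, 7

The terms cycle through 3 interleaved subsequences.
Track A: 4, 7, 11, 18, 29. Each term equals the sum of the previous two.
Track B: 2, -6, 18, -54, 162. Geometric, ×-3 each step.
Track C: 32, 27, 22, 17, 12. Subtracting 5 each time.
The 16th slot belongs to track A; its 6th term is 47.
Position 17 falls in track B as its term 6, giving -486.
Term 18 comes from track C (its 6th entry): 7.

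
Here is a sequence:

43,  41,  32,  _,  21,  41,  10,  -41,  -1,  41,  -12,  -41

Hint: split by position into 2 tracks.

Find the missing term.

-41

Taking every 2nd term gives 2 separate tracks.
Subsequence A: 43, 32, 21, 10, -1, -12 — linear: a_n = 54 − 11·n.
Subsequence B: 41, ?, 41, -41, 41, -41 — the oscillation 41·(−1)^(n+1).
Filling subsequence B at index 2 by its rule yields -41.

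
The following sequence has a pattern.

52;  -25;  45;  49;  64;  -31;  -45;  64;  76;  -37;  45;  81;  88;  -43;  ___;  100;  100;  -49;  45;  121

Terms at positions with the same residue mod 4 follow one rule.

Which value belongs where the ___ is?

Split by position mod 4 into 4 tracks.
Track A: 52, 64, 76, 88, 100 — arithmetic with common difference +12.
Track B: -25, -31, -37, -43, -49 — arithmetic, step −6.
Track C: 45, -45, 45, ?, 45 — oscillating between 45 and -45.
Track D: 49, 64, 81, 100, 121 — the squares 7², 8², 9², ….
Track C's pattern makes the blank -45.

-45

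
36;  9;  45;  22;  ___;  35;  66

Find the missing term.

55

Split by position mod 2 into 2 tracks.
Stream A: 36, 45, ?, 66. The triangular numbers T_8, T_9, ….
Stream B: 9, 22, 35. Adding 13 each time.
So the missing entry in stream A is 55.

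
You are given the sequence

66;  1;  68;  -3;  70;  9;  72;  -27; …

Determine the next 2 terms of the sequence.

74, 81

Odd-indexed and even-indexed terms follow separate rules.
Stream A: 66, 68, 70, 72 — linear: a_n = 64 + 2·n.
Stream B: 1, -3, 9, -27 — multiplying by -3 each time.
Term 9 comes from stream A (its 5th entry): 74.
Term 10 comes from stream B (its 5th entry): 81.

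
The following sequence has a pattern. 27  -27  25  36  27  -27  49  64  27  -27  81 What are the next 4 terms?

100, 27, -27, 121

Reading positions in blocks of 4 reveals the pattern AABB — 2 tracks woven together.
Subsequence A: 27, -27, 27, -27, 27, -27. The oscillation 27·(−1)^(n+1).
Subsequence B: 25, 36, 49, 64, 81. The squares 5², 6², 7², ….
Position 12 falls in subsequence B as its term 6, giving 100.
Position 13 → subsequence A, term 7 = 27.
Position 14 → subsequence A, term 8 = -27.
Position 15 → subsequence B, term 7 = 121.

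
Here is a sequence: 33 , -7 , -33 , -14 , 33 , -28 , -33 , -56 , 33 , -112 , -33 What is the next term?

-224

Split by position mod 2 into 2 tracks.
Track A: 33, -33, 33, -33, 33, -33 (the oscillation 33·(−1)^(n+1)).
Track B: -7, -14, -28, -56, -112 (geometric, ×2 each step).
Term 12 comes from track B (its 6th entry): -224.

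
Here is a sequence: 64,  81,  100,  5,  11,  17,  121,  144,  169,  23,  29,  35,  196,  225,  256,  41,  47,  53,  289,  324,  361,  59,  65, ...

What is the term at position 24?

Positions follow the repeating pattern AAABBB; grouping by letter gives 2 tracks.
Stream A: 64, 81, 100, 121, 144, 169, 196, 225, 256, 289, 324, 361 (the squares 8², 9², 10², …).
Stream B: 5, 11, 17, 23, 29, 35, 41, 47, 53, 59, 65 (linear: a_n = -1 + 6·n).
Position 24 falls in stream B as its term 12, giving 71.

71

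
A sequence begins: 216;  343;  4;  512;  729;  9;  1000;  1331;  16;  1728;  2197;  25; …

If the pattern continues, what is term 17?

4913

The slot pattern repeats as AAB (period 3), so there are 2 interleaved tracks.
Subsequence A is 216, 343, 512, 729, 1000, 1331, 1728, 2197, which is the cubes 6³, 7³, 8³, ….
Subsequence B is 4, 9, 16, 25, which is the squares 2², 3², 4², ….
Position 17 → subsequence A, term 12 = 4913.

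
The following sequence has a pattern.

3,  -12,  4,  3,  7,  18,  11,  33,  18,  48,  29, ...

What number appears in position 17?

Positions 1, 3, 5, … form one subsequence and positions 2, 4, 6, … form another.
Track A is 3, 4, 7, 11, 18, 29, which is each term equals the sum of the previous two.
Track B is -12, 3, 18, 33, 48, which is linear: a_n = -27 + 15·n.
Term 17 comes from track A (its 9th entry): 123.

123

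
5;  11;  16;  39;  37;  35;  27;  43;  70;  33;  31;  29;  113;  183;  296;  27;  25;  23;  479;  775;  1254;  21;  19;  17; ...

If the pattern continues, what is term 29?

Reading positions in blocks of 6 reveals the pattern AAABBB — 2 tracks woven together.
Stream A: 5, 11, 16, 27, 43, 70, 113, 183, 296, 479, 775, 1254 (each term equals the sum of the previous two).
Stream B: 39, 37, 35, 33, 31, 29, 27, 25, 23, 21, 19, 17 (linear: a_n = 41 − 2·n).
Term 29 comes from stream B (its 14th entry): 13.

13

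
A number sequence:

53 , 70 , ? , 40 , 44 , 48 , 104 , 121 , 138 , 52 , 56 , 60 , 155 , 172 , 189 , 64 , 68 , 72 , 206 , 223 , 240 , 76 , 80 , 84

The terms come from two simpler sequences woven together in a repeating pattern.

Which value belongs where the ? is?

The slot pattern repeats as AAABBB (period 6), so there are 2 interleaved tracks.
Subsequence A: 53, 70, ?, 104, 121, 138, 155, 172, 189, 206, 223, 240 — adding 17 each time.
Subsequence B: 40, 44, 48, 52, 56, 60, 64, 68, 72, 76, 80, 84 — adding 4 each time.
The gap is subsequence A's term 3; the rule gives 87.

87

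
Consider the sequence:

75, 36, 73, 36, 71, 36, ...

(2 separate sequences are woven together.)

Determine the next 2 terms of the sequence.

The terms cycle through 2 interleaved subsequences.
Track A: 75, 73, 71 — arithmetic with common difference −2.
Track B: 36, 36, 36 — the constant sequence 36.
Term 7 comes from track A (its 4th entry): 69.
Position 8 falls in track B as its term 4, giving 36.

69, 36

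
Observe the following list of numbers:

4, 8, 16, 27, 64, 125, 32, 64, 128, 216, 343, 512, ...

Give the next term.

256

Positions follow the repeating pattern AAABBB; grouping by letter gives 2 tracks.
Track A = 4, 8, 16, 32, 64, 128: powers of 2.
Track B = 27, 64, 125, 216, 343, 512: consecutive cubes n³ from n = 3.
Term 13 comes from track A (its 7th entry): 256.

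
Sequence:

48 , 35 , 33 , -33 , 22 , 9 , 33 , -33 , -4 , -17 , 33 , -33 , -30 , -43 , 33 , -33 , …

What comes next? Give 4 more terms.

Positions follow the repeating pattern AABB; grouping by letter gives 2 tracks.
Stream A = 48, 35, 22, 9, -4, -17, -30, -43: arithmetic with common difference −13.
Stream B = 33, -33, 33, -33, 33, -33, 33, -33: alternating ±33.
Term 17 comes from stream A (its 9th entry): -56.
Term 18 comes from stream A (its 10th entry): -69.
The 19th slot belongs to stream B; its 9th term is 33.
Position 20 falls in stream B as its term 10, giving -33.

-56, -69, 33, -33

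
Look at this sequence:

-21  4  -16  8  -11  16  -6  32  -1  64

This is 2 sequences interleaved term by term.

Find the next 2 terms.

4, 128

Positions 1, 3, 5, … form one subsequence and positions 2, 4, 6, … form another.
Track A = -21, -16, -11, -6, -1: arithmetic with common difference +5.
Track B = 4, 8, 16, 32, 64: powers of 2.
Position 11 → track A, term 6 = 4.
Position 12 → track B, term 6 = 128.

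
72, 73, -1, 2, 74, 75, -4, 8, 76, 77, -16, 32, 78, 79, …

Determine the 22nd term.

83

The slot pattern repeats as AABB (period 4), so there are 2 interleaved tracks.
Track A is 72, 73, 74, 75, 76, 77, 78, 79, which is adding 1 each time.
Track B is -1, 2, -4, 8, -16, 32, which is multiplying by -2 each time.
Position 22 → track A, term 12 = 83.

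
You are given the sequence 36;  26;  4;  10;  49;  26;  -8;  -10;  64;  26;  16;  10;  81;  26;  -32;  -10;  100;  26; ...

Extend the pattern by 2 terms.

Read the sequence 4 terms at a time; column i is its own pattern.
Stream A: 36, 49, 64, 81, 100 (the squares 6², 7², 8², …).
Stream B: 26, 26, 26, 26, 26 (constant 26).
Stream C: 4, -8, 16, -32 (geometric, ×-2 each step).
Stream D: 10, -10, 10, -10 (oscillating between 10 and -10).
The 19th slot belongs to stream C; its 5th term is 64.
Position 20 falls in stream D as its term 5, giving 10.

64, 10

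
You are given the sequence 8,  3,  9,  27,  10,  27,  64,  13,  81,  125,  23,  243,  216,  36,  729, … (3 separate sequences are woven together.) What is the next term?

Split by position mod 3: positions 1, 4, 7, … form one track, and each other residue class forms its own.
Subsequence A: 8, 27, 64, 125, 216 — consecutive cubes n³ from n = 2.
Subsequence B: 3, 10, 13, 23, 36 — a Fibonacci-like recurrence a_n = a_{n-1} + a_{n-2}.
Subsequence C: 9, 27, 81, 243, 729 — powers 3^2, 3^3, 3^4, ….
Position 16 → subsequence A, term 6 = 343.

343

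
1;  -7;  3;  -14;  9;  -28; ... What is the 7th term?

Taking every 2nd term gives 2 separate tracks.
Track A = 1, 3, 9: powers 3^0, 3^1, 3^2, ….
Track B = -7, -14, -28: geometric, ×2 each step.
Position 7 → track A, term 4 = 27.

27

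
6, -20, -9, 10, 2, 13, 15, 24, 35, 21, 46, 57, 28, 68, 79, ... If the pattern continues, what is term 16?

36

The slot pattern repeats as ABB (period 3), so there are 2 interleaved tracks.
Track A is 6, 10, 15, 21, 28, which is triangular numbers n(n+1)/2 for n = 3, 4, ….
Track B is -20, -9, 2, 13, 24, 35, 46, 57, 68, 79, which is linear: a_n = -31 + 11·n.
Position 16 falls in track A as its term 6, giving 36.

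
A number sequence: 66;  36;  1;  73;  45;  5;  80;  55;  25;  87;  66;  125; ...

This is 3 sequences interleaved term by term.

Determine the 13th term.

94

Read the sequence 3 terms at a time; column i is its own pattern.
Track A = 66, 73, 80, 87: arithmetic with common difference +7.
Track B = 36, 45, 55, 66: triangular numbers starting at T_8.
Track C = 1, 5, 25, 125: multiplying by 5 each time.
Term 13 comes from track A (its 5th entry): 94.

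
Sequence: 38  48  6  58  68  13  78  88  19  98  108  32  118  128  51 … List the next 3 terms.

Reading positions in blocks of 3 reveals the pattern AAB — 2 tracks woven together.
Track A: 38, 48, 58, 68, 78, 88, 98, 108, 118, 128 — arithmetic with common difference +10.
Track B: 6, 13, 19, 32, 51 — each term equals the sum of the previous two.
Term 16 comes from track A (its 11th entry): 138.
Position 17 falls in track A as its term 12, giving 148.
Position 18 falls in track B as its term 6, giving 83.

138, 148, 83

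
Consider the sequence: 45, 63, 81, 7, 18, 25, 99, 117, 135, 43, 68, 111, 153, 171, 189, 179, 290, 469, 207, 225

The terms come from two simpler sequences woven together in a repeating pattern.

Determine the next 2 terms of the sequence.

243, 759

Positions follow the repeating pattern AAABBB; grouping by letter gives 2 tracks.
Track A = 45, 63, 81, 99, 117, 135, 153, 171, 189, 207, 225: arithmetic with common difference +18.
Track B = 7, 18, 25, 43, 68, 111, 179, 290, 469: a Fibonacci-like recurrence a_n = a_{n-1} + a_{n-2}.
The 21st slot belongs to track A; its 12th term is 243.
Position 22 falls in track B as its term 10, giving 759.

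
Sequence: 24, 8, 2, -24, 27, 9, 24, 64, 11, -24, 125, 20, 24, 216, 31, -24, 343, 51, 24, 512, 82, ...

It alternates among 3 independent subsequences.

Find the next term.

-24

The terms cycle through 3 interleaved subsequences.
Subsequence A = 24, -24, 24, -24, 24, -24, 24: alternating ±24.
Subsequence B = 8, 27, 64, 125, 216, 343, 512: the cubes 2³, 3³, 4³, ….
Subsequence C = 2, 9, 11, 20, 31, 51, 82: a Fibonacci-like recurrence a_n = a_{n-1} + a_{n-2}.
The 22nd slot belongs to subsequence A; its 8th term is -24.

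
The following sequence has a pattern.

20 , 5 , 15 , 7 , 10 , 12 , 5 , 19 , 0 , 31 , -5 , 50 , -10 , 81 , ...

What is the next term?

-15

The terms cycle through 2 interleaved subsequences.
Stream A: 20, 15, 10, 5, 0, -5, -10. Subtracting 5 each time.
Stream B: 5, 7, 12, 19, 31, 50, 81. A Fibonacci-like recurrence a_n = a_{n-1} + a_{n-2}.
The 15th slot belongs to stream A; its 8th term is -15.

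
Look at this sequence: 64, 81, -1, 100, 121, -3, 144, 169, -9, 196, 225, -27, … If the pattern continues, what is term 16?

324

Reading positions in blocks of 3 reveals the pattern AAB — 2 tracks woven together.
Track A = 64, 81, 100, 121, 144, 169, 196, 225: perfect squares starting at 8².
Track B = -1, -3, -9, -27: multiplying by 3 each time.
Position 16 → track A, term 11 = 324.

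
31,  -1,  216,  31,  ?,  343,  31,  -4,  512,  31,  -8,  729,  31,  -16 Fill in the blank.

-2

Split by position mod 3 into 3 tracks.
Track A: 31, 31, 31, 31, 31 — always 31.
Track B: -1, ?, -4, -8, -16 — geometric with ratio 2.
Track C: 216, 343, 512, 729 — perfect cubes starting at 6³.
Filling track B at index 2 by its rule yields -2.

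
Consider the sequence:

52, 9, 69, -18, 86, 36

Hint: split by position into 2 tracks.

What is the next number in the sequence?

103

Taking every 2nd term gives 2 separate tracks.
Track A: 52, 69, 86 — arithmetic, step +17.
Track B: 9, -18, 36 — a geometric progression (common ratio -2).
Position 7 falls in track A as its term 4, giving 103.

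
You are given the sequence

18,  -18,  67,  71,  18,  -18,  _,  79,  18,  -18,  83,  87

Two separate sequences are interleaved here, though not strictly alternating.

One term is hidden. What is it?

Reading positions in blocks of 4 reveals the pattern AABB — 2 tracks woven together.
Stream A = 18, -18, 18, -18, 18, -18: alternating ±18.
Stream B = 67, 71, ?, 79, 83, 87: linear: a_n = 63 + 4·n.
Filling stream B at index 3 by its rule yields 75.

75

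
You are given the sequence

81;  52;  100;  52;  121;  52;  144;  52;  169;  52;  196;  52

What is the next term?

Taking every 2nd term gives 2 separate tracks.
Track A: 81, 100, 121, 144, 169, 196. Consecutive squares n² from n = 9.
Track B: 52, 52, 52, 52, 52, 52. Constant 52.
Position 13 falls in track A as its term 7, giving 225.

225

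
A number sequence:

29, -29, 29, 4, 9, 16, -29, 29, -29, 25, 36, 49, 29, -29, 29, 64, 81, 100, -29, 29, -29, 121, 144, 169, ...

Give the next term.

29

Reading positions in blocks of 6 reveals the pattern AAABBB — 2 tracks woven together.
Stream A: 29, -29, 29, -29, 29, -29, 29, -29, 29, -29, 29, -29. Oscillating between 29 and -29.
Stream B: 4, 9, 16, 25, 36, 49, 64, 81, 100, 121, 144, 169. The squares 2², 3², 4², ….
Position 25 → stream A, term 13 = 29.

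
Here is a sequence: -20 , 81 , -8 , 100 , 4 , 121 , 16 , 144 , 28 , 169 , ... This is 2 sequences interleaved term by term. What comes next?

40

Odd-indexed and even-indexed terms follow separate rules.
Track A = -20, -8, 4, 16, 28: linear: a_n = -32 + 12·n.
Track B = 81, 100, 121, 144, 169: consecutive squares n² from n = 9.
The 11th slot belongs to track A; its 6th term is 40.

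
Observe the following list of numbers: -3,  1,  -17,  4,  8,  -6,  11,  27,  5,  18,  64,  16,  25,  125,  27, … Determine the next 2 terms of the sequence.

32, 216

Read the sequence 3 terms at a time; column i is its own pattern.
Subsequence A = -3, 4, 11, 18, 25: arithmetic, step +7.
Subsequence B = 1, 8, 27, 64, 125: perfect cubes starting at 1³.
Subsequence C = -17, -6, 5, 16, 27: adding 11 each time.
Position 16 falls in subsequence A as its term 6, giving 32.
The 17th slot belongs to subsequence B; its 6th term is 216.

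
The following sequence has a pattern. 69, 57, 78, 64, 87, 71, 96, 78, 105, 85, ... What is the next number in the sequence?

Positions 1, 3, 5, … form one subsequence and positions 2, 4, 6, … form another.
Subsequence A: 69, 78, 87, 96, 105 (linear: a_n = 60 + 9·n).
Subsequence B: 57, 64, 71, 78, 85 (arithmetic with common difference +7).
Term 11 comes from subsequence A (its 6th entry): 114.

114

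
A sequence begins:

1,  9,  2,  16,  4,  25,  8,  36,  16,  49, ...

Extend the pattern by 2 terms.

32, 64

Split by position mod 2 into 2 tracks.
Stream A: 1, 2, 4, 8, 16. Powers 2^0, 2^1, 2^2, ….
Stream B: 9, 16, 25, 36, 49. The squares 3², 4², 5², ….
The 11th slot belongs to stream A; its 6th term is 32.
Position 12 → stream B, term 6 = 64.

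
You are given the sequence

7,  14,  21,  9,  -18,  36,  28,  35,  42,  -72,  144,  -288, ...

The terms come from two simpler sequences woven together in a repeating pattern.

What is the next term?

49

Reading positions in blocks of 6 reveals the pattern AAABBB — 2 tracks woven together.
Track A: 7, 14, 21, 28, 35, 42 (linear: a_n = 7·n).
Track B: 9, -18, 36, -72, 144, -288 (geometric with ratio -2).
Term 13 comes from track A (its 7th entry): 49.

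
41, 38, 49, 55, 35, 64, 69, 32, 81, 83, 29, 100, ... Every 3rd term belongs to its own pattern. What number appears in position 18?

144

Read the sequence 3 terms at a time; column i is its own pattern.
Track A is 41, 55, 69, 83, which is arithmetic with common difference +14.
Track B is 38, 35, 32, 29, which is arithmetic with common difference −3.
Track C is 49, 64, 81, 100, which is the squares 7², 8², 9², ….
Position 18 → track C, term 6 = 144.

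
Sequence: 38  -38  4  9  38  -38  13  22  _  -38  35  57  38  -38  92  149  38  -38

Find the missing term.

38

Reading positions in blocks of 4 reveals the pattern AABB — 2 tracks woven together.
Track A: 38, -38, 38, -38, ?, -38, 38, -38, 38, -38 (the oscillation 38·(−1)^(n+1)).
Track B: 4, 9, 13, 22, 35, 57, 92, 149 (Fibonacci-style (each term is the sum of the two before it)).
So the missing entry in track A is 38.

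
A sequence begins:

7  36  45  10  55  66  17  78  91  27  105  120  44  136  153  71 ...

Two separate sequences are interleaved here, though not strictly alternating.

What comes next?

171

Reading positions in blocks of 3 reveals the pattern ABB — 2 tracks woven together.
Subsequence A is 7, 10, 17, 27, 44, 71, which is each term equals the sum of the previous two.
Subsequence B is 36, 45, 55, 66, 78, 91, 105, 120, 136, 153, which is triangular numbers starting at T_8.
The 17th slot belongs to subsequence B; its 11th term is 171.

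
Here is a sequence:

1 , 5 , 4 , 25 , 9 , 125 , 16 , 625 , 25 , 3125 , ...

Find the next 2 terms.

36, 15625

Split by position mod 2 into 2 tracks.
Stream A = 1, 4, 9, 16, 25: perfect squares starting at 1².
Stream B = 5, 25, 125, 625, 3125: successive powers of 5.
The 11th slot belongs to stream A; its 6th term is 36.
Position 12 falls in stream B as its term 6, giving 15625.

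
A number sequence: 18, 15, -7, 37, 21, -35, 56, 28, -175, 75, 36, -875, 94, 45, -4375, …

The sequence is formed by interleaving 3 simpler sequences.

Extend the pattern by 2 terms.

113, 55

Taking every 3rd term gives 3 separate tracks.
Track A: 18, 37, 56, 75, 94 (arithmetic with common difference +19).
Track B: 15, 21, 28, 36, 45 (triangular numbers starting at T_5).
Track C: -7, -35, -175, -875, -4375 (multiplying by 5 each time).
The 16th slot belongs to track A; its 6th term is 113.
The 17th slot belongs to track B; its 6th term is 55.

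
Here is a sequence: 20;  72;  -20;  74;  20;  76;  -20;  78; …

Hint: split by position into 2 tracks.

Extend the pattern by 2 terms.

Odd-indexed and even-indexed terms follow separate rules.
Stream A: 20, -20, 20, -20 — alternating ±20.
Stream B: 72, 74, 76, 78 — arithmetic, step +2.
Position 9 → stream A, term 5 = 20.
Position 10 falls in stream B as its term 5, giving 80.

20, 80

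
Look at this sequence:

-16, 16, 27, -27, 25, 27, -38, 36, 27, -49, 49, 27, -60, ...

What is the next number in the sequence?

Split by position mod 3: positions 1, 4, 7, … form one track, and each other residue class forms its own.
Subsequence A: -16, -27, -38, -49, -60 (arithmetic, step −11).
Subsequence B: 16, 25, 36, 49 (the squares 4², 5², 6², …).
Subsequence C: 27, 27, 27, 27 (constant 27).
Position 14 falls in subsequence B as its term 5, giving 64.

64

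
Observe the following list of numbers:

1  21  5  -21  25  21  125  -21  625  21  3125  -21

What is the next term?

Taking every 2nd term gives 2 separate tracks.
Subsequence A: 1, 5, 25, 125, 625, 3125 (powers 5^0, 5^1, 5^2, …).
Subsequence B: 21, -21, 21, -21, 21, -21 (oscillating between 21 and -21).
Position 13 falls in subsequence A as its term 7, giving 15625.

15625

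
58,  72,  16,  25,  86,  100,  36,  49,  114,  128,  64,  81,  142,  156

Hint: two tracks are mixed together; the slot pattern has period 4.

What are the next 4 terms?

Positions follow the repeating pattern AABB; grouping by letter gives 2 tracks.
Track A: 58, 72, 86, 100, 114, 128, 142, 156 (adding 14 each time).
Track B: 16, 25, 36, 49, 64, 81 (perfect squares starting at 4²).
Term 15 comes from track B (its 7th entry): 100.
The 16th slot belongs to track B; its 8th term is 121.
Term 17 comes from track A (its 9th entry): 170.
Position 18 falls in track A as its term 10, giving 184.

100, 121, 170, 184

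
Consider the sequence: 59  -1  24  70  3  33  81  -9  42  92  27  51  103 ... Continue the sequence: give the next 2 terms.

Read the sequence 3 terms at a time; column i is its own pattern.
Track A: 59, 70, 81, 92, 103 — adding 11 each time.
Track B: -1, 3, -9, 27 — geometric, ×-3 each step.
Track C: 24, 33, 42, 51 — adding 9 each time.
Term 14 comes from track B (its 5th entry): -81.
Position 15 falls in track C as its term 5, giving 60.

-81, 60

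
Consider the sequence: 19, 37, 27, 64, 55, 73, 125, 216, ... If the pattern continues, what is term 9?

91

Reading positions in blocks of 4 reveals the pattern AABB — 2 tracks woven together.
Subsequence A: 19, 37, 55, 73. Arithmetic, step +18.
Subsequence B: 27, 64, 125, 216. Consecutive cubes n³ from n = 3.
Position 9 falls in subsequence A as its term 5, giving 91.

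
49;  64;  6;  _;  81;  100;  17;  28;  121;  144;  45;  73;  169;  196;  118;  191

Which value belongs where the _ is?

The slot pattern repeats as AABB (period 4), so there are 2 interleaved tracks.
Track A: 49, 64, 81, 100, 121, 144, 169, 196 — consecutive squares n² from n = 7.
Track B: 6, ?, 17, 28, 45, 73, 118, 191 — a Fibonacci-like recurrence a_n = a_{n-1} + a_{n-2}.
Filling track B at index 2 by its rule yields 11.

11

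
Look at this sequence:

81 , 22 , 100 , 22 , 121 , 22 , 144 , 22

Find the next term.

The terms cycle through 2 interleaved subsequences.
Track A = 81, 100, 121, 144: consecutive squares n² from n = 9.
Track B = 22, 22, 22, 22: the constant sequence 22.
The 9th slot belongs to track A; its 5th term is 169.

169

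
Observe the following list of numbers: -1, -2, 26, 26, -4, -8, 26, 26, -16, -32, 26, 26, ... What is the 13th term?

Positions follow the repeating pattern AABB; grouping by letter gives 2 tracks.
Track A = -1, -2, -4, -8, -16, -32: geometric with ratio 2.
Track B = 26, 26, 26, 26, 26, 26: always 26.
Position 13 → track A, term 7 = -64.

-64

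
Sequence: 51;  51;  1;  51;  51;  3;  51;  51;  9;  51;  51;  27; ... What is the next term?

Reading positions in blocks of 3 reveals the pattern AAB — 2 tracks woven together.
Track A: 51, 51, 51, 51, 51, 51, 51, 51 — always 51.
Track B: 1, 3, 9, 27 — powers of 3.
Position 13 falls in track A as its term 9, giving 51.

51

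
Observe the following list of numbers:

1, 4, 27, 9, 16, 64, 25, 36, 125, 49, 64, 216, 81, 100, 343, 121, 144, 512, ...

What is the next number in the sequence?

169

The slot pattern repeats as AAB (period 3), so there are 2 interleaved tracks.
Track A: 1, 4, 9, 16, 25, 36, 49, 64, 81, 100, 121, 144 — perfect squares starting at 1².
Track B: 27, 64, 125, 216, 343, 512 — consecutive cubes n³ from n = 3.
The 19th slot belongs to track A; its 13th term is 169.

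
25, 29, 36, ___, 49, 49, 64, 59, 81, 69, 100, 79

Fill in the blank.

Split by position mod 2 into 2 tracks.
Stream A = 25, 36, 49, 64, 81, 100: perfect squares starting at 5².
Stream B = 29, ?, 49, 59, 69, 79: adding 10 each time.
Filling stream B at index 2 by its rule yields 39.

39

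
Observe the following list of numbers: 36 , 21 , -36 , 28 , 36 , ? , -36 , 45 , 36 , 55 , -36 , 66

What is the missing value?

36

Odd-indexed and even-indexed terms follow separate rules.
Track A: 36, -36, 36, -36, 36, -36 — oscillating between 36 and -36.
Track B: 21, 28, ?, 45, 55, 66 — the triangular numbers T_6, T_7, ….
So the missing entry in track B is 36.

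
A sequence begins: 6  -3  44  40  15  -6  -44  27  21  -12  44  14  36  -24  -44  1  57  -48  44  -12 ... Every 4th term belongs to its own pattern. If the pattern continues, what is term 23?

Split by position mod 4: positions 1, 5, 9, … form one track, and each other residue class forms its own.
Track A: 6, 15, 21, 36, 57 — a Fibonacci-like recurrence a_n = a_{n-1} + a_{n-2}.
Track B: -3, -6, -12, -24, -48 — a geometric progression (common ratio 2).
Track C: 44, -44, 44, -44, 44 — oscillating between 44 and -44.
Track D: 40, 27, 14, 1, -12 — arithmetic with common difference −13.
Term 23 comes from track C (its 6th entry): -44.

-44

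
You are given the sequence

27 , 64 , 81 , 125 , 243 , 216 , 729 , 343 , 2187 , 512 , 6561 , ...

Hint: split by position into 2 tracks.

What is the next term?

Positions 1, 3, 5, … form one subsequence and positions 2, 4, 6, … form another.
Track A is 27, 81, 243, 729, 2187, 6561, which is successive powers of 3.
Track B is 64, 125, 216, 343, 512, which is consecutive cubes n³ from n = 4.
Position 12 → track B, term 6 = 729.

729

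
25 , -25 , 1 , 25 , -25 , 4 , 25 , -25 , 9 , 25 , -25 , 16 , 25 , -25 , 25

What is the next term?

The slot pattern repeats as AAB (period 3), so there are 2 interleaved tracks.
Subsequence A is 25, -25, 25, -25, 25, -25, 25, -25, 25, -25, which is oscillating between 25 and -25.
Subsequence B is 1, 4, 9, 16, 25, which is perfect squares starting at 1².
Position 16 falls in subsequence A as its term 11, giving 25.

25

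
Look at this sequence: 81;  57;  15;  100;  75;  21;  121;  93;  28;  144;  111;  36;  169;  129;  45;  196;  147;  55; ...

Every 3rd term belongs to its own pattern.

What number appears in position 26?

201

Split by position mod 3 into 3 tracks.
Subsequence A = 81, 100, 121, 144, 169, 196: the squares 9², 10², 11², ….
Subsequence B = 57, 75, 93, 111, 129, 147: arithmetic with common difference +18.
Subsequence C = 15, 21, 28, 36, 45, 55: the triangular numbers T_5, T_6, ….
The 26th slot belongs to subsequence B; its 9th term is 201.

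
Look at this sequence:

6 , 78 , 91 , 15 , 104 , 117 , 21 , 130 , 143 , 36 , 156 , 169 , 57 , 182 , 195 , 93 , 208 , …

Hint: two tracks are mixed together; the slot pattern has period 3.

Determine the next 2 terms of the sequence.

221, 150

Positions follow the repeating pattern ABB; grouping by letter gives 2 tracks.
Subsequence A: 6, 15, 21, 36, 57, 93. Each term equals the sum of the previous two.
Subsequence B: 78, 91, 104, 117, 130, 143, 156, 169, 182, 195, 208. Linear: a_n = 65 + 13·n.
Term 18 comes from subsequence B (its 12th entry): 221.
Position 19 → subsequence A, term 7 = 150.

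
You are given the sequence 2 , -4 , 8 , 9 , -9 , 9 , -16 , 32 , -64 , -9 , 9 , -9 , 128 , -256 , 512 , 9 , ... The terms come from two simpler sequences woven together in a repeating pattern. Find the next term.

-9

Reading positions in blocks of 6 reveals the pattern AAABBB — 2 tracks woven together.
Subsequence A: 2, -4, 8, -16, 32, -64, 128, -256, 512. Geometric, ×-2 each step.
Subsequence B: 9, -9, 9, -9, 9, -9, 9. The oscillation 9·(−1)^(n+1).
Position 17 falls in subsequence B as its term 8, giving -9.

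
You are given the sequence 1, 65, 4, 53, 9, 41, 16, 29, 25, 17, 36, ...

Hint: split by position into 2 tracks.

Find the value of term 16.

Split by position mod 2 into 2 tracks.
Track A: 1, 4, 9, 16, 25, 36 — consecutive squares n² from n = 1.
Track B: 65, 53, 41, 29, 17 — subtracting 12 each time.
Term 16 comes from track B (its 8th entry): -19.

-19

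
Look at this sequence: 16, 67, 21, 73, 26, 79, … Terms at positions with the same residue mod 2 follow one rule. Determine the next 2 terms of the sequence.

31, 85

Split by position mod 2 into 2 tracks.
Track A: 16, 21, 26 (linear: a_n = 11 + 5·n).
Track B: 67, 73, 79 (linear: a_n = 61 + 6·n).
Term 7 comes from track A (its 4th entry): 31.
Position 8 → track B, term 4 = 85.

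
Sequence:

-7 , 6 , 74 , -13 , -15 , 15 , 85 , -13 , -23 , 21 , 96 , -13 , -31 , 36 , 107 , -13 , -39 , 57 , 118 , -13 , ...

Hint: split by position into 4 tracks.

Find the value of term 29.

-63

Split by position mod 4 into 4 tracks.
Subsequence A = -7, -15, -23, -31, -39: arithmetic, step −8.
Subsequence B = 6, 15, 21, 36, 57: Fibonacci-style (each term is the sum of the two before it).
Subsequence C = 74, 85, 96, 107, 118: arithmetic, step +11.
Subsequence D = -13, -13, -13, -13, -13: always -13.
Term 29 comes from subsequence A (its 8th entry): -63.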